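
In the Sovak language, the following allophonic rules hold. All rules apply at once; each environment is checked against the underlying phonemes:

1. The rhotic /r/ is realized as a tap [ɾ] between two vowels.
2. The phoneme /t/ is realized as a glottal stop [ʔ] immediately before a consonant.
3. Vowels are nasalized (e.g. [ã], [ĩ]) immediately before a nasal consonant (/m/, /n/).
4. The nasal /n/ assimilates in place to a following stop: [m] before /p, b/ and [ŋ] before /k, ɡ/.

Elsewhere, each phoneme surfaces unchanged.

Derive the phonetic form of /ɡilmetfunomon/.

/ɡ/ (word-initial) is unaffected → [ɡ].
/i/ (between /ɡ/ and /l/) is in the target of rule 3 but the environment (before a nasal consonant) is not met → [i].
/l/ — not in any rule's target class → [l].
/m/ — not in any rule's target class → [m].
/e/ (between /m/ and /t/) is in the target of rule 3 but the environment (before a nasal consonant) is not met → [e].
/t/ (between /e/ and /f/): immediately before a consonant, so rule 2 applies → [ʔ].
/f/ (between /t/ and /u/) is unaffected → [f].
/u/ — between /f/ and /n/, before a nasal consonant — surfaces as [ũ] (rule 3).
/n/ (between /u/ and /o/): rule 4 targets it, but not before a labial or velar stop → unchanged [n].
/o/ (between /n/ and /m/): before a nasal consonant, so rule 3 applies → [õ].
/m/ (between /o/ and /o/): no rule targets it → [m].
/o/ (between /m/ and /n/) occurs before a nasal consonant → [õ] by rule 3.
/n/ (word-final): rule 4 targets it, but not before a labial or velar stop → unchanged [n].

[ɡilmeʔfũnõmõn]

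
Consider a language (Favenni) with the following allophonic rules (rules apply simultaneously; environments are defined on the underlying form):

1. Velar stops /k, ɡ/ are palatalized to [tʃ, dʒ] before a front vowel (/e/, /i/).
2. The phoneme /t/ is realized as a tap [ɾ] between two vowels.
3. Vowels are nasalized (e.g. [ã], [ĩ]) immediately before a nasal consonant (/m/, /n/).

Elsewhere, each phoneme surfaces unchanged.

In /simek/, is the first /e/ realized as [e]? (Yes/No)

/e/ (between /m/ and /k/) is in the target of rule 3 but the environment (before a nasal consonant) is not met → [e].
The actual realization is [e], which matches [e].

Yes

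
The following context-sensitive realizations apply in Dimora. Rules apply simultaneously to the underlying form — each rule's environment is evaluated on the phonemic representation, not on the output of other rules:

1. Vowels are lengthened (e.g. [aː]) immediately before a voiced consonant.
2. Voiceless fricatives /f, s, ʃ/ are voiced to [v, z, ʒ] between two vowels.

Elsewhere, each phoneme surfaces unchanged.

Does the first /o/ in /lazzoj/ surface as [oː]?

/o/ — between /z/ and /j/, before a voiced consonant — surfaces as [oː] (rule 1).
The actual realization is [oː], which matches [oː].

Yes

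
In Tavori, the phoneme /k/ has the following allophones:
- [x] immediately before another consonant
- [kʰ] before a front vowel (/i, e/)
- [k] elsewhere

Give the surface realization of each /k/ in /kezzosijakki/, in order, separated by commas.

[kʰ], [x], [kʰ]

Occurrence 1 (position 1): before a front vowel (/i, e/) → [kʰ].
Occurrence 2 (position 10): immediately before another consonant → [x].
Occurrence 3 (position 11): before a front vowel (/i, e/) → [kʰ].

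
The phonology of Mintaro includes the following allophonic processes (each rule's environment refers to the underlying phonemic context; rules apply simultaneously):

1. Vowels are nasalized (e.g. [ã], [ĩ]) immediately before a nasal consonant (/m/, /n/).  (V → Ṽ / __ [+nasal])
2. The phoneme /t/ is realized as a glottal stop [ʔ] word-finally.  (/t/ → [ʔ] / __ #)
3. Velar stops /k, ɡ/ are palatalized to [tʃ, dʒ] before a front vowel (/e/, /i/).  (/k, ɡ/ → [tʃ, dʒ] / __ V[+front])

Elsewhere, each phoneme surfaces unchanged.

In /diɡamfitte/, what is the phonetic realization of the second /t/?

[t]

/t/ (between /t/ and /e/) fails the environment for rule 2, so it stays [t].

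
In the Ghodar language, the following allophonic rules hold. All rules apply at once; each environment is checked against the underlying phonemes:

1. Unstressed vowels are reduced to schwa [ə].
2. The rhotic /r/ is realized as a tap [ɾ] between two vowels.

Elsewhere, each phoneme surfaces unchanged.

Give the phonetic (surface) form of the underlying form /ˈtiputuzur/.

/t/ stays [t].
/i/ — between /t/ and /p/; rule 1 does not apply here → [i].
/p/ stays [p].
/u/ (between /p/ and /t/) occurs in an unstressed syllable → [ə] by rule 1.
/t/ (between /u/ and /u/): no rule targets it → [t].
Rule 1 applies to /u/ (between /t/ and /z/: in an unstressed syllable) → [ə].
/z/ — not in any rule's target class → [z].
/u/ meets the environment for rule 1 (in an unstressed syllable) → [ə].
/r/ (word-final) is in the target of rule 2 but the environment (between two vowels) is not met → [r].

[ˈtipətəzər]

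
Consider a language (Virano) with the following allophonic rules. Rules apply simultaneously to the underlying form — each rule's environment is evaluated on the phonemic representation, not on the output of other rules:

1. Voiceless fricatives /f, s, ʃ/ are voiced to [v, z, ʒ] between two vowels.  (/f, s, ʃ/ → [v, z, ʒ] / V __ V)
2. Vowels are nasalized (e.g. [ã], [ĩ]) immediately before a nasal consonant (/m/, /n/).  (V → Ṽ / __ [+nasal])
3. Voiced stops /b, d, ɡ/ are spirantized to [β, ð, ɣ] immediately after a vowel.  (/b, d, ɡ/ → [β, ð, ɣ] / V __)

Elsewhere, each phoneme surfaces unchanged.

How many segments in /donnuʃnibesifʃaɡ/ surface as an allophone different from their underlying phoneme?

4

Segments that undergo a rule: /o/ → [õ] (rule 2); /b/ → [β] (rule 3); /s/ → [z] (rule 1); /ɡ/ → [ɣ] (rule 3).
All other segments surface unchanged.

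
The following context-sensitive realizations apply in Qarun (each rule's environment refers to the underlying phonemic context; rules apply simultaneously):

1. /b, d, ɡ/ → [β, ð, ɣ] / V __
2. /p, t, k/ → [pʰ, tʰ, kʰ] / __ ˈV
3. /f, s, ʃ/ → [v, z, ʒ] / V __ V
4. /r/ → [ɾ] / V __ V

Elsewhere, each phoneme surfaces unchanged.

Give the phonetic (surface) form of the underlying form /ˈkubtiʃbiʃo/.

[ˈkʰuβtiʃbiʒo]

/k/ (word-initial): immediately before a stressed vowel, so rule 2 applies → [kʰ].
/u/ — not in any rule's target class → [u].
/b/ (between /u/ and /t/): immediately after a vowel, so rule 1 applies → [β].
/t/ (between /b/ and /i/): rule 2 targets it, but not immediately before a stressed vowel → unchanged [t].
/i/ — not in any rule's target class → [i].
/ʃ/ — between /i/ and /b/; rule 3 does not apply here → [ʃ].
/b/ — between /ʃ/ and /i/; rule 1 does not apply here → [b].
/i/ (between /b/ and /ʃ/) is unaffected → [i].
/ʃ/ — between /i/ and /o/, between two vowels — surfaces as [ʒ] (rule 3).
/o/ (word-final) is unaffected → [o].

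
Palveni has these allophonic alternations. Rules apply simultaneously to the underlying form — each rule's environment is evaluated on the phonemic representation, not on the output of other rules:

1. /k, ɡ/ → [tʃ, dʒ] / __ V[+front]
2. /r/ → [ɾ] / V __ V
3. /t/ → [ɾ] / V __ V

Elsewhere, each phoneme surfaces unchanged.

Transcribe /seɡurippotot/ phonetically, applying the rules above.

[seɡuɾippoɾot]

/s/ stays [s].
/e/ — not in any rule's target class → [e].
/ɡ/ (between /e/ and /u/): rule 1 targets it, but not before a front vowel → unchanged [ɡ].
/u/ — not in any rule's target class → [u].
/r/ — between /u/ and /i/, between two vowels — surfaces as [ɾ] (rule 2).
/i/ (between /r/ and /p/): no rule targets it → [i].
/p/ — not in any rule's target class → [p].
/p/ (between /p/ and /o/) is unaffected → [p].
/o/ (between /p/ and /t/): no rule targets it → [o].
/t/ (between /o/ and /o/): between two vowels, so rule 3 applies → [ɾ].
/o/ (between /t/ and /t/): no rule targets it → [o].
/t/ (word-final) fails the environment for rule 3, so it stays [t].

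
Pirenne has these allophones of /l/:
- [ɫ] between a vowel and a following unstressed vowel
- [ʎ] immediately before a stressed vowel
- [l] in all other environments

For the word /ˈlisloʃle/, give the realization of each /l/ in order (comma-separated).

[ʎ], [l], [l]

Occurrence 1 (position 1): immediately before a stressed vowel → [ʎ].
Occurrence 2 (position 4): no conditioning environment matches → elsewhere allophone [l].
Occurrence 3 (position 7): no conditioning environment matches → elsewhere allophone [l].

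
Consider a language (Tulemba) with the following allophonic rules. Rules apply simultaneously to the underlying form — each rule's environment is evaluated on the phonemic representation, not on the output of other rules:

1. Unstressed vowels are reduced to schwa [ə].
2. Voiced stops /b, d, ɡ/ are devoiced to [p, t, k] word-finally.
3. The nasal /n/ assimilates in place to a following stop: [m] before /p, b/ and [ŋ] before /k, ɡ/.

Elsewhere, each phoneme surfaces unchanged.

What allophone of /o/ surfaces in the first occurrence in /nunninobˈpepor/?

[ə]

/o/ (between /n/ and /b/): in an unstressed syllable, so rule 1 applies → [ə].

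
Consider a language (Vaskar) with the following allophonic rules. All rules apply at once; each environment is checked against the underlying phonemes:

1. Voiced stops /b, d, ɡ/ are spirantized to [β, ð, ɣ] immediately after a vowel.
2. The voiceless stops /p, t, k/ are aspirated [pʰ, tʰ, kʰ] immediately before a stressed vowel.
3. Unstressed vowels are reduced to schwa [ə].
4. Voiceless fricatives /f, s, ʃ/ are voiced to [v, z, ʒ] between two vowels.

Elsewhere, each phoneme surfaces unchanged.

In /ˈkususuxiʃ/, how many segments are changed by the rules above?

Segments that undergo a rule: /k/ → [kʰ] (rule 2); /s/ → [z] (rule 4); /u/ → [ə] (rule 3); /s/ → [z] (rule 4); /u/ → [ə] (rule 3); /i/ → [ə] (rule 3).
All other segments surface unchanged.

6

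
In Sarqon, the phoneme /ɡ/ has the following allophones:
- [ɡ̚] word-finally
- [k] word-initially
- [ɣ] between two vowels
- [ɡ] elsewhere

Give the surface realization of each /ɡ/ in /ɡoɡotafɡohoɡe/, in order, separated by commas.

Occurrence 1 (position 1): word-initially → [k].
Occurrence 2 (position 3): between two vowels → [ɣ].
Occurrence 3 (position 8): no conditioning environment matches → elsewhere allophone [ɡ].
Occurrence 4 (position 12): between two vowels → [ɣ].

[k], [ɣ], [ɡ], [ɣ]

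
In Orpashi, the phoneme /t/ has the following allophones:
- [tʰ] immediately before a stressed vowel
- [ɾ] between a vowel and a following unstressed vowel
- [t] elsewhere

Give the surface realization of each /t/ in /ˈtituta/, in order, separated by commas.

Occurrence 1 (position 1): immediately before a stressed vowel → [tʰ].
Occurrence 2 (position 3): between a vowel and an unstressed vowel → [ɾ].
Occurrence 3 (position 5): between a vowel and an unstressed vowel → [ɾ].

[tʰ], [ɾ], [ɾ]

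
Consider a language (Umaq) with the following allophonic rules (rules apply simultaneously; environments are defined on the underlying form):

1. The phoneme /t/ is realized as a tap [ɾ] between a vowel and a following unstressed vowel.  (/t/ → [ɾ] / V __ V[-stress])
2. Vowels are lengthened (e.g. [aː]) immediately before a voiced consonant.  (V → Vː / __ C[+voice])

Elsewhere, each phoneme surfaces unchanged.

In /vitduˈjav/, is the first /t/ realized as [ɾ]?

No

/t/ (between /i/ and /d/) fails the environment for rule 1, so it stays [t].
The actual realization is [t], not [ɾ].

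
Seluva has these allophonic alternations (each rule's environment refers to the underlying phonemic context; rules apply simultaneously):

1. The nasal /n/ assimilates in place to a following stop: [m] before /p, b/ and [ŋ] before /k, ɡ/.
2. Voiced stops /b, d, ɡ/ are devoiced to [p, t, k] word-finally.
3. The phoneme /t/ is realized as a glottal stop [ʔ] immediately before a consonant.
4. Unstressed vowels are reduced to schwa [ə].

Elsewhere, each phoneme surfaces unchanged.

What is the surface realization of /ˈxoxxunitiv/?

[ˈxoxxənətəv]

/x/ stays [x].
/o/ — between /x/ and /x/; rule 4 does not apply here → [o].
/x/ (between /o/ and /x/): no rule targets it → [x].
/x/ (between /x/ and /u/) is unaffected → [x].
/u/ (between /x/ and /n/): in an unstressed syllable, so rule 4 applies → [ə].
/n/ (between /u/ and /i/) is in the target of rule 1 but the environment (before a labial or velar stop) is not met → [n].
/i/ (between /n/ and /t/) occurs in an unstressed syllable → [ə] by rule 4.
/t/ — between /i/ and /i/; rule 3 does not apply here → [t].
/i/ — between /t/ and /v/, in an unstressed syllable — surfaces as [ə] (rule 4).
/v/ — not in any rule's target class → [v].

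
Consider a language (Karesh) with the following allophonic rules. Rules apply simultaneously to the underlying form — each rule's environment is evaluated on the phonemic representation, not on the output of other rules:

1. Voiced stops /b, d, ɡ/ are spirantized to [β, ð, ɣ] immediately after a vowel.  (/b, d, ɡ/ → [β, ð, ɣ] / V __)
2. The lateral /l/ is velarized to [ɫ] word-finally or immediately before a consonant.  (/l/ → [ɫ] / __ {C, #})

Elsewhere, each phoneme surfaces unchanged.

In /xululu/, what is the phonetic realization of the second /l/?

[l]

/l/ (between /u/ and /u/) fails the environment for rule 2, so it stays [l].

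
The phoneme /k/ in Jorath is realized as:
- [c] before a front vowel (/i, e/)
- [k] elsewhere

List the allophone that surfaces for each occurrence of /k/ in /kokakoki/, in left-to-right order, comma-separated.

[k], [k], [k], [c]

Occurrence 1 (position 1): no conditioning environment matches → elsewhere allophone [k].
Occurrence 2 (position 3): no conditioning environment matches → elsewhere allophone [k].
Occurrence 3 (position 5): no conditioning environment matches → elsewhere allophone [k].
Occurrence 4 (position 7): before a front vowel → [c].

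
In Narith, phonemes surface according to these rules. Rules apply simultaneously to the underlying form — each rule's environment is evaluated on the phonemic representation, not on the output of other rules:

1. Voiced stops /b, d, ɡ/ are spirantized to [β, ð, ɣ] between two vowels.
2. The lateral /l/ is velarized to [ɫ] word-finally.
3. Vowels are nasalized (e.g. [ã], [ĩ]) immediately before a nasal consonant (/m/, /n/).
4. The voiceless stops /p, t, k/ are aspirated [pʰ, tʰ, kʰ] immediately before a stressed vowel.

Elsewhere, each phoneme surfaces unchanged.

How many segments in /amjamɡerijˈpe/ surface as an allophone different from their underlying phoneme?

Segments that undergo a rule: /a/ → [ã] (rule 3); /a/ → [ã] (rule 3); /p/ → [pʰ] (rule 4).
All other segments surface unchanged.

3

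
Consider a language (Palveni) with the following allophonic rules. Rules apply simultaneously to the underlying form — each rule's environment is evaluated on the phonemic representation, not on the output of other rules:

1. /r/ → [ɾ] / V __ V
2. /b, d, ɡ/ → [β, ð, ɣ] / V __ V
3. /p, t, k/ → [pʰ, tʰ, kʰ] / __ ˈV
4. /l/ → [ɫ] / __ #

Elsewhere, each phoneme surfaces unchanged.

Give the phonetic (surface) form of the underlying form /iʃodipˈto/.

[iʃoðipˈtʰo]

/i/ (word-initial): no rule targets it → [i].
/ʃ/ stays [ʃ].
/o/ (between /ʃ/ and /d/): no rule targets it → [o].
/d/ meets the environment for rule 2 (between two vowels) → [ð].
/i/ (between /d/ and /p/): no rule targets it → [i].
/p/ (between /i/ and /t/) fails the environment for rule 3, so it stays [p].
/t/ — between /p/ and /o/, immediately before a stressed vowel — surfaces as [tʰ] (rule 3).
/o/ stays [o].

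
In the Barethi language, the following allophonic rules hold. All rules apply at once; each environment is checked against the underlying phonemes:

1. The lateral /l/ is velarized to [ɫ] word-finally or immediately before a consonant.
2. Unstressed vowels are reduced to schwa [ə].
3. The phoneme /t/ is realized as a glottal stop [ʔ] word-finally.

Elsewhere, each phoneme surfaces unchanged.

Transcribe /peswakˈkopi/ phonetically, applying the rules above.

[pəswəkˈkopə]

/p/ (word-initial) is unaffected → [p].
/e/ (between /p/ and /s/) occurs in an unstressed syllable → [ə] by rule 2.
/s/ — not in any rule's target class → [s].
/w/ (between /s/ and /a/) is unaffected → [w].
/a/ meets the environment for rule 2 (in an unstressed syllable) → [ə].
/k/ (between /a/ and /k/): no rule targets it → [k].
/k/ — not in any rule's target class → [k].
/o/ (between /k/ and /p/): rule 2 targets it, but not in an unstressed syllable → unchanged [o].
/p/ (between /o/ and /i/): no rule targets it → [p].
/i/ (word-final) occurs in an unstressed syllable → [ə] by rule 2.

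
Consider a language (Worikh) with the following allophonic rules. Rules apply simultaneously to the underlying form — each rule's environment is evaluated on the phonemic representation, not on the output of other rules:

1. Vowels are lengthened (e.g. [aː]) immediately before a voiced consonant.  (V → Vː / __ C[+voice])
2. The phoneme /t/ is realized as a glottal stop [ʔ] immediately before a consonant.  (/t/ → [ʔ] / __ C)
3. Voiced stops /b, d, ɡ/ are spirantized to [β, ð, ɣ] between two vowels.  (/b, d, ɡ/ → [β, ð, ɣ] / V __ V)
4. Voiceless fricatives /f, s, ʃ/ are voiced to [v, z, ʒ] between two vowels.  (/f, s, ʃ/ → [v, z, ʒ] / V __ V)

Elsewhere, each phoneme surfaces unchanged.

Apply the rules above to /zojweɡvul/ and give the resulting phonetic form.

[zoːjweːɡvuːl]

/o/ (between /z/ and /j/): before a voiced consonant, so rule 1 applies → [oː].
/e/ (between /w/ and /ɡ/): before a voiced consonant, so rule 1 applies → [eː].
/ɡ/ (between /e/ and /v/): rule 3 targets it, but not between two vowels → unchanged [ɡ].
/u/ (between /v/ and /l/): before a voiced consonant, so rule 1 applies → [uː].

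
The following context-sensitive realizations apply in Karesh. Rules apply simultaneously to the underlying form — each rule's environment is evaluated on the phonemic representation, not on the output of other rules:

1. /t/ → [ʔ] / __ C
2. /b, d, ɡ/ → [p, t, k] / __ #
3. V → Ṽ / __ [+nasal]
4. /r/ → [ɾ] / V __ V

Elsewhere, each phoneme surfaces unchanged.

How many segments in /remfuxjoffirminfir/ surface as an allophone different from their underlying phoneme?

2

Segments that undergo a rule: /e/ → [ẽ] (rule 3); /i/ → [ĩ] (rule 3).
All other segments surface unchanged.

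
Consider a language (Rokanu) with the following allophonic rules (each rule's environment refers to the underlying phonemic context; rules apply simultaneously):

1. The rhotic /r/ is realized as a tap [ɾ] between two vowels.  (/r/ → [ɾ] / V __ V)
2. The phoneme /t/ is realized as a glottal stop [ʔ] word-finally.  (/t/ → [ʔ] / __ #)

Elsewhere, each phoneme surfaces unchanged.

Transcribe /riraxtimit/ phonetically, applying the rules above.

[riɾaxtimiʔ]

/r/ (word-initial): rule 1 targets it, but not between two vowels → unchanged [r].
/i/ (between /r/ and /r/): no rule targets it → [i].
/r/ — between /i/ and /a/, between two vowels — surfaces as [ɾ] (rule 1).
/a/ (between /r/ and /x/): no rule targets it → [a].
/x/ (between /a/ and /t/): no rule targets it → [x].
/t/ — between /x/ and /i/; rule 2 does not apply here → [t].
/i/ — not in any rule's target class → [i].
/m/ stays [m].
/i/ (between /m/ and /t/): no rule targets it → [i].
/t/ meets the environment for rule 2 (word-finally) → [ʔ].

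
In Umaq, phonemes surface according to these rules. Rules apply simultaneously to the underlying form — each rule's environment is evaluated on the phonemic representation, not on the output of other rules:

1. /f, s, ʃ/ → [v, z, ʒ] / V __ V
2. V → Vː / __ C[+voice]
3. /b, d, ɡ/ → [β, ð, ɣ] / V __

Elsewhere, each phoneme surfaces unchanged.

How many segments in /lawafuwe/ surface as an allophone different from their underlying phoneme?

3

Segments that undergo a rule: /a/ → [aː] (rule 2); /f/ → [v] (rule 1); /u/ → [uː] (rule 2).
All other segments surface unchanged.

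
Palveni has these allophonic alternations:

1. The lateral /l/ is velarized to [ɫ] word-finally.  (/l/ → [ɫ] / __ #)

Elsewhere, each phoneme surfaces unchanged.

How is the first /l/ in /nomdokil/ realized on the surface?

[ɫ]

/l/ (word-final): word-finally, so rule 1 applies → [ɫ].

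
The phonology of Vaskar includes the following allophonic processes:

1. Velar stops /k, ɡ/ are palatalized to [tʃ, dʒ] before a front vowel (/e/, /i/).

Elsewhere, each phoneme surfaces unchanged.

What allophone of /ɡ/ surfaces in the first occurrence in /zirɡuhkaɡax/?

[ɡ]

/ɡ/ — between /r/ and /u/; rule 1 does not apply here → [ɡ].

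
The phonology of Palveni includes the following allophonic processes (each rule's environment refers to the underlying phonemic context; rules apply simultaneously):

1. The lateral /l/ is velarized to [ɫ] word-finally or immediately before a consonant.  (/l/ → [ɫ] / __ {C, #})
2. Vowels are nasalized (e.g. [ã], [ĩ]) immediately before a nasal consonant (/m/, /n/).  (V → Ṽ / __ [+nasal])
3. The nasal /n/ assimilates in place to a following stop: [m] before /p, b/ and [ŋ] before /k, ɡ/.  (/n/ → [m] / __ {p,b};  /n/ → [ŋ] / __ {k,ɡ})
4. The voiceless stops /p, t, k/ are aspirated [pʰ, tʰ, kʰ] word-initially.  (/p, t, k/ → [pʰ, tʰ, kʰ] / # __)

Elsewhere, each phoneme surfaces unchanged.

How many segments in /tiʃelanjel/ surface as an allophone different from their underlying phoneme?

3

Segments that undergo a rule: /t/ → [tʰ] (rule 4); /a/ → [ã] (rule 2); /l/ → [ɫ] (rule 1).
All other segments surface unchanged.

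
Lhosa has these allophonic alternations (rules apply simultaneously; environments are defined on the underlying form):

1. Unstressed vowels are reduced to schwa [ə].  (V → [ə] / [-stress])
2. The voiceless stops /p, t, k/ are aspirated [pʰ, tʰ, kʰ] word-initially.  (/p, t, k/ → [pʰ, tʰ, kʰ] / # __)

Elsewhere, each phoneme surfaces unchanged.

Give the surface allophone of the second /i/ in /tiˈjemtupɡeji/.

[ə]

/i/ meets the environment for rule 1 (in an unstressed syllable) → [ə].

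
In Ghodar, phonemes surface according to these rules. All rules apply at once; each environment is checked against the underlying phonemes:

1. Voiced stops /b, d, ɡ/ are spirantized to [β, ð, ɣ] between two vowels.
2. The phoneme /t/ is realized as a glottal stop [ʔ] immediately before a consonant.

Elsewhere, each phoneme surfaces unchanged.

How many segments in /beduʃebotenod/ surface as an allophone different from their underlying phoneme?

2

Segments that undergo a rule: /d/ → [ð] (rule 1); /b/ → [β] (rule 1).
All other segments surface unchanged.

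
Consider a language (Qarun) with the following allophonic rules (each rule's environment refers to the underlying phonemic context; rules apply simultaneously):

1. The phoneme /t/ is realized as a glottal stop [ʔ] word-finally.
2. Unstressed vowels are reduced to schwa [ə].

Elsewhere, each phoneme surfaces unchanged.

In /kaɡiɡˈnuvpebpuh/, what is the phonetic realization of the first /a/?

[ə]

/a/ — between /k/ and /ɡ/, in an unstressed syllable — surfaces as [ə] (rule 2).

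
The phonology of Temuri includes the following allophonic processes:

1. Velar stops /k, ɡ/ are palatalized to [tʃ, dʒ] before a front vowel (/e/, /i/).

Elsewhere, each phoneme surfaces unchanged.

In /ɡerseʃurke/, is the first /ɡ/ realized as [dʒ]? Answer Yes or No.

/ɡ/ — word-initial, before a front vowel — surfaces as [dʒ] (rule 1).
The actual realization is [dʒ], which matches [dʒ].

Yes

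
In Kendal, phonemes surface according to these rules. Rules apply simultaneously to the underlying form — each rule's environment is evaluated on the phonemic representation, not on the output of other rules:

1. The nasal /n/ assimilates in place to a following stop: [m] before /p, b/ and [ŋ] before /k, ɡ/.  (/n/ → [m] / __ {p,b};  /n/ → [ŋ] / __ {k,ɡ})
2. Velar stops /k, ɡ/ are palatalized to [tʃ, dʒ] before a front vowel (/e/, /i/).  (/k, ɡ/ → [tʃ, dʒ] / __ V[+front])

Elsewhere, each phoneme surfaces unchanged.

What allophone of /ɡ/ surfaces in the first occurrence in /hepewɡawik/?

/ɡ/ (between /w/ and /a/) fails the environment for rule 2, so it stays [ɡ].

[ɡ]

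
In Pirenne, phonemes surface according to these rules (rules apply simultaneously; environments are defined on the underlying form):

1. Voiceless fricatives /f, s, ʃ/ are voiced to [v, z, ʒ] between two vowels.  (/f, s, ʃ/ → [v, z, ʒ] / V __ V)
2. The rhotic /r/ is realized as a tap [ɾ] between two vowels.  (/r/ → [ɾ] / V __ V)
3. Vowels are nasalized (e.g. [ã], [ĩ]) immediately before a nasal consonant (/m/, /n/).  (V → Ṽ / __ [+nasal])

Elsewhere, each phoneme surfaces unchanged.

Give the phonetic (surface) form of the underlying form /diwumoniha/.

[diwũmõniha]

/d/ (word-initial): no rule targets it → [d].
/i/ — between /d/ and /w/; rule 3 does not apply here → [i].
/w/ (between /i/ and /u/): no rule targets it → [w].
/u/ meets the environment for rule 3 (before a nasal consonant) → [ũ].
/m/ stays [m].
/o/ (between /m/ and /n/): before a nasal consonant, so rule 3 applies → [õ].
/n/ (between /o/ and /i/) is unaffected → [n].
/i/ (between /n/ and /h/) fails the environment for rule 3, so it stays [i].
/h/ — not in any rule's target class → [h].
/a/ — word-final; rule 3 does not apply here → [a].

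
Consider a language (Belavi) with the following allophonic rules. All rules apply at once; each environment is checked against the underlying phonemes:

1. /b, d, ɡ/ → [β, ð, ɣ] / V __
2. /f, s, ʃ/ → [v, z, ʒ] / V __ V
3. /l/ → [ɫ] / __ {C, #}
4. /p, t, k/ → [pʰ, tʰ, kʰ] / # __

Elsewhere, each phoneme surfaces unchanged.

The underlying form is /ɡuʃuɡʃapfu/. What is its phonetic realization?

[ɡuʒuɣʃapfu]

/ɡ/ — word-initial; rule 1 does not apply here → [ɡ].
/u/ stays [u].
Rule 2 applies to /ʃ/ (between /u/ and /u/: between two vowels) → [ʒ].
/u/ — not in any rule's target class → [u].
/ɡ/ (between /u/ and /ʃ/) occurs immediately after a vowel → [ɣ] by rule 1.
/ʃ/ (between /ɡ/ and /a/): rule 2 targets it, but not between two vowels → unchanged [ʃ].
/a/ — not in any rule's target class → [a].
/p/ (between /a/ and /f/) is in the target of rule 4 but the environment (word-initially) is not met → [p].
/f/ — between /p/ and /u/; rule 2 does not apply here → [f].
/u/ — not in any rule's target class → [u].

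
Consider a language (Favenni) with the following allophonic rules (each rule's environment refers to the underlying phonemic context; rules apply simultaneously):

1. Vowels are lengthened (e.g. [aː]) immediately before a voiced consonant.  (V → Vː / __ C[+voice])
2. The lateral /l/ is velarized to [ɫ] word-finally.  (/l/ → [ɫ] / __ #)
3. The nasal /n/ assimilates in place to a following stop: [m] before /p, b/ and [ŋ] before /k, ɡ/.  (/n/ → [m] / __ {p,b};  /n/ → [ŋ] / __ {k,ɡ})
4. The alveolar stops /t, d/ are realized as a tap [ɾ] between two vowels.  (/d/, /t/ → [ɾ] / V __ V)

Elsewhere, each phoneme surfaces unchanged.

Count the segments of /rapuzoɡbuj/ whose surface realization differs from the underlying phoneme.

3

Segments that undergo a rule: /u/ → [uː] (rule 1); /o/ → [oː] (rule 1); /u/ → [uː] (rule 1).
All other segments surface unchanged.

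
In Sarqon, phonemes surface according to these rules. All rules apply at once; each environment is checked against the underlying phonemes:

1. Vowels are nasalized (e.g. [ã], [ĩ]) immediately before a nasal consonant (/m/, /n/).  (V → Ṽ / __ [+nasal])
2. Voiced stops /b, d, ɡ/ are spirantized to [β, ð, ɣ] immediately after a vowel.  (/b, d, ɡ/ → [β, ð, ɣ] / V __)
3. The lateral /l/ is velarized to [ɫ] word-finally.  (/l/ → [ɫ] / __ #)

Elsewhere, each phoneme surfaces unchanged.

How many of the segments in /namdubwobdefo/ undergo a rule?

3

Segments that undergo a rule: /a/ → [ã] (rule 1); /b/ → [β] (rule 2); /b/ → [β] (rule 2).
All other segments surface unchanged.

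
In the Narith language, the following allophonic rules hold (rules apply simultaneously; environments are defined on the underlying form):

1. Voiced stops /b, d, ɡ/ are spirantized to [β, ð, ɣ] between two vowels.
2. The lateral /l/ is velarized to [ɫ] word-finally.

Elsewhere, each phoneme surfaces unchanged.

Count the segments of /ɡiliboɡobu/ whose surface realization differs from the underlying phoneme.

3

Segments that undergo a rule: /b/ → [β] (rule 1); /ɡ/ → [ɣ] (rule 1); /b/ → [β] (rule 1).
All other segments surface unchanged.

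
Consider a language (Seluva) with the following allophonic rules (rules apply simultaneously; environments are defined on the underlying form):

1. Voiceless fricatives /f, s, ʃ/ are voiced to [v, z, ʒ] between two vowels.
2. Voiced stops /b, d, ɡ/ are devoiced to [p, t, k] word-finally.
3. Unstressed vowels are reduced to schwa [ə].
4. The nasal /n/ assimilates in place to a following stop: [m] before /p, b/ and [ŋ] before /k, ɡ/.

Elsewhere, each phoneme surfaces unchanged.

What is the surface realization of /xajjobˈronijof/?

/x/ (word-initial) is unaffected → [x].
/a/ — between /x/ and /j/, in an unstressed syllable — surfaces as [ə] (rule 3).
/j/ — not in any rule's target class → [j].
/j/ (between /j/ and /o/) is unaffected → [j].
/o/ meets the environment for rule 3 (in an unstressed syllable) → [ə].
/b/ (between /o/ and /r/): rule 2 targets it, but not word-finally → unchanged [b].
/r/ (between /b/ and /o/) is unaffected → [r].
/o/ (between /r/ and /n/) fails the environment for rule 3, so it stays [o].
/n/ (between /o/ and /i/): rule 4 targets it, but not before a labial or velar stop → unchanged [n].
/i/ meets the environment for rule 3 (in an unstressed syllable) → [ə].
/j/ (between /i/ and /o/): no rule targets it → [j].
/o/ meets the environment for rule 3 (in an unstressed syllable) → [ə].
/f/ (word-final): rule 1 targets it, but not between two vowels → unchanged [f].

[xəjjəbˈronəjəf]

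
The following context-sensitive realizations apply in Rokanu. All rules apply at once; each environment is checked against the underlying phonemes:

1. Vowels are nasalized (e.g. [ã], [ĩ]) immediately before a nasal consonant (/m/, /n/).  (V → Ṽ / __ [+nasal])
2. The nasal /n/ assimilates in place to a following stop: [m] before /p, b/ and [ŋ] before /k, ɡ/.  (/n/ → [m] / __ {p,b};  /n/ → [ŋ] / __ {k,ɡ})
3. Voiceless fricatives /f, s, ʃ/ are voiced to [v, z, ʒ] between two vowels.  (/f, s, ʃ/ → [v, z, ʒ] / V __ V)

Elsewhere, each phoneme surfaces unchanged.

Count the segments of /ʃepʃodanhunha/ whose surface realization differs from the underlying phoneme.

2

Segments that undergo a rule: /a/ → [ã] (rule 1); /u/ → [ũ] (rule 1).
All other segments surface unchanged.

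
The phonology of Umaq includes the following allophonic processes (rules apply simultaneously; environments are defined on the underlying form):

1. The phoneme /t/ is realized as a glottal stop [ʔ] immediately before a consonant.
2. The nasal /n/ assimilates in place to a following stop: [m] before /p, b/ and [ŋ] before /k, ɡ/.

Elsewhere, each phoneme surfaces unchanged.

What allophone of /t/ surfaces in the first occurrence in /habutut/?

[t]

/t/ — between /u/ and /u/; rule 1 does not apply here → [t].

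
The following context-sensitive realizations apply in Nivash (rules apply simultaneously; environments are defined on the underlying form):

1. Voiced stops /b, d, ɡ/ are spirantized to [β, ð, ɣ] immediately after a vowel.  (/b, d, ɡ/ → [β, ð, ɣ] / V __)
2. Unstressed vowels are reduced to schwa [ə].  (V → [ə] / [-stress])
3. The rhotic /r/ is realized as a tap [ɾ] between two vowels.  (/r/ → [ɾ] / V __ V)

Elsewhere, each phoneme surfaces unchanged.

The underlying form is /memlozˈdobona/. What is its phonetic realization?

[məmləzˈdoβənə]

/m/ stays [m].
/e/ meets the environment for rule 2 (in an unstressed syllable) → [ə].
/m/ (between /e/ and /l/): no rule targets it → [m].
/l/ (between /m/ and /o/): no rule targets it → [l].
/o/ — between /l/ and /z/, in an unstressed syllable — surfaces as [ə] (rule 2).
/z/ — not in any rule's target class → [z].
/d/ — between /z/ and /o/; rule 1 does not apply here → [d].
/o/ — between /d/ and /b/; rule 2 does not apply here → [o].
/b/ — between /o/ and /o/, immediately after a vowel — surfaces as [β] (rule 1).
/o/ — between /b/ and /n/, in an unstressed syllable — surfaces as [ə] (rule 2).
/n/ (between /o/ and /a/): no rule targets it → [n].
/a/ — word-final, in an unstressed syllable — surfaces as [ə] (rule 2).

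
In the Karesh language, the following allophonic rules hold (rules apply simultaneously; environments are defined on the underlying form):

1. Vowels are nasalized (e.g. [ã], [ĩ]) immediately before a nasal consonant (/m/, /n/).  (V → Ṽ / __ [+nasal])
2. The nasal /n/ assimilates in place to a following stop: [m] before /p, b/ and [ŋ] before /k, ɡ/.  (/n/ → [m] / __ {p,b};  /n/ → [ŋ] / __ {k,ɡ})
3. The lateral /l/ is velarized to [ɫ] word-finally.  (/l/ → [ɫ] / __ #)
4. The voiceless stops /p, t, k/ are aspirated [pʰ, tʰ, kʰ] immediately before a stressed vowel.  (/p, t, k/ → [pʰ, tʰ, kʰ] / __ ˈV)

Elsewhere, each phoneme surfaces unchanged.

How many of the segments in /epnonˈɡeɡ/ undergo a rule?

Segments that undergo a rule: /o/ → [õ] (rule 1); /n/ → [ŋ] (rule 2).
All other segments surface unchanged.

2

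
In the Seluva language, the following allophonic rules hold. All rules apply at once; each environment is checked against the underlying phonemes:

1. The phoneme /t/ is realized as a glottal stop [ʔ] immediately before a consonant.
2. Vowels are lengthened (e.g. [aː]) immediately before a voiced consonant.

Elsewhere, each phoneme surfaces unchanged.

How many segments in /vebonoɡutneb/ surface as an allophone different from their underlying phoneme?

Segments that undergo a rule: /e/ → [eː] (rule 2); /o/ → [oː] (rule 2); /o/ → [oː] (rule 2); /t/ → [ʔ] (rule 1); /e/ → [eː] (rule 2).
All other segments surface unchanged.

5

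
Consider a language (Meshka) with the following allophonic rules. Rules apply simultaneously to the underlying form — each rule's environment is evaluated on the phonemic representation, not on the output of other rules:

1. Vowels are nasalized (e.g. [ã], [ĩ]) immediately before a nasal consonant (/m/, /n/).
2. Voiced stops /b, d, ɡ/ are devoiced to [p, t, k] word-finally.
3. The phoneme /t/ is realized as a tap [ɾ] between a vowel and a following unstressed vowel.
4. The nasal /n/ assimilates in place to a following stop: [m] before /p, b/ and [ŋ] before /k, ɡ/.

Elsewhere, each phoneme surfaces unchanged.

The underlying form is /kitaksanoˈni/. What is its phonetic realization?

/k/ (word-initial) is unaffected → [k].
/i/ (between /k/ and /t/): rule 1 targets it, but not before a nasal consonant → unchanged [i].
/t/ meets the environment for rule 3 (between a vowel and a following unstressed vowel) → [ɾ].
/a/ (between /t/ and /k/): rule 1 targets it, but not before a nasal consonant → unchanged [a].
/k/ (between /a/ and /s/): no rule targets it → [k].
/s/ (between /k/ and /a/) is unaffected → [s].
/a/ (between /s/ and /n/) occurs before a nasal consonant → [ã] by rule 1.
/n/ (between /a/ and /o/) is in the target of rule 4 but the environment (before a labial or velar stop) is not met → [n].
/o/ (between /n/ and /n/): before a nasal consonant, so rule 1 applies → [õ].
/n/ (between /o/ and /i/): rule 4 targets it, but not before a labial or velar stop → unchanged [n].
/i/ (word-final): rule 1 targets it, but not before a nasal consonant → unchanged [i].

[kiɾaksãnõˈni]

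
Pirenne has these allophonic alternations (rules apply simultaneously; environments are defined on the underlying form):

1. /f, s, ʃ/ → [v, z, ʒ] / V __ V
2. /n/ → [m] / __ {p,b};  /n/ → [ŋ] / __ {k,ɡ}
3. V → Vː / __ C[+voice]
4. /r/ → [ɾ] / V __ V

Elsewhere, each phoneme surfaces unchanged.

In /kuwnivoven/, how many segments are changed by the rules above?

Segments that undergo a rule: /u/ → [uː] (rule 3); /i/ → [iː] (rule 3); /o/ → [oː] (rule 3); /e/ → [eː] (rule 3).
All other segments surface unchanged.

4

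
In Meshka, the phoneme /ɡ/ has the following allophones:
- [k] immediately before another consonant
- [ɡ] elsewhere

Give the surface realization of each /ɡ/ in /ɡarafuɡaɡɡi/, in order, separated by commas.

Occurrence 1 (position 1): no conditioning environment matches → elsewhere allophone [ɡ].
Occurrence 2 (position 7): no conditioning environment matches → elsewhere allophone [ɡ].
Occurrence 3 (position 9): immediately before another consonant → [k].
Occurrence 4 (position 10): no conditioning environment matches → elsewhere allophone [ɡ].

[ɡ], [ɡ], [k], [ɡ]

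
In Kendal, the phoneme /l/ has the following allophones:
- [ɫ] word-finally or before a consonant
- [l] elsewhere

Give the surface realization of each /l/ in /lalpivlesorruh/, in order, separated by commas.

[l], [ɫ], [l]

Occurrence 1 (position 1): no conditioning environment matches → elsewhere allophone [l].
Occurrence 2 (position 3): word-finally or before a consonant → [ɫ].
Occurrence 3 (position 7): no conditioning environment matches → elsewhere allophone [l].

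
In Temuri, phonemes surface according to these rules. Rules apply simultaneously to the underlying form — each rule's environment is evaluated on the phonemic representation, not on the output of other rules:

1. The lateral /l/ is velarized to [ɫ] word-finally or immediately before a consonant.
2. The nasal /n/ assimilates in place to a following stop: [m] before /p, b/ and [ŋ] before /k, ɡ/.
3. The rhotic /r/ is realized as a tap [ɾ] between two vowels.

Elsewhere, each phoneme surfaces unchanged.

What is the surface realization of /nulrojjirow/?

[nuɫrojjiɾow]

/n/ — word-initial; rule 2 does not apply here → [n].
/u/ (between /n/ and /l/): no rule targets it → [u].
/l/ — between /u/ and /r/, word-finally or immediately before a consonant — surfaces as [ɫ] (rule 1).
/r/ (between /l/ and /o/): rule 3 targets it, but not between two vowels → unchanged [r].
/o/ — not in any rule's target class → [o].
/j/ (between /o/ and /j/) is unaffected → [j].
/j/ — not in any rule's target class → [j].
/i/ stays [i].
/r/ (between /i/ and /o/) occurs between two vowels → [ɾ] by rule 3.
/o/ — not in any rule's target class → [o].
/w/ (word-final): no rule targets it → [w].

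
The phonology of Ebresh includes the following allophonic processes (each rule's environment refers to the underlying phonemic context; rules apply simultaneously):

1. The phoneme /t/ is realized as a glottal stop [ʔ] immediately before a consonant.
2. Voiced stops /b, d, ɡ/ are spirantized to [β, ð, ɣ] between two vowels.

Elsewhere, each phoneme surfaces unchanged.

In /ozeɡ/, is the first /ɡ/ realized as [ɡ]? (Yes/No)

Yes

/ɡ/ (word-final): rule 2 targets it, but not between two vowels → unchanged [ɡ].
The actual realization is [ɡ], which matches [ɡ].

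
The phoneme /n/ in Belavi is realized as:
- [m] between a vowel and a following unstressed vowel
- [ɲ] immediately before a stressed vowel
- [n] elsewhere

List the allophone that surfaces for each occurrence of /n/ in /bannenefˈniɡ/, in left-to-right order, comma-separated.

Occurrence 1 (position 3): no conditioning environment matches → elsewhere allophone [n].
Occurrence 2 (position 4): no conditioning environment matches → elsewhere allophone [n].
Occurrence 3 (position 6): between a vowel and a following unstressed vowel → [m].
Occurrence 4 (position 9): immediately before a stressed vowel → [ɲ].

[n], [n], [m], [ɲ]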